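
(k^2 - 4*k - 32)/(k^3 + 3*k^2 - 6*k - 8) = (k - 8)/(k^2 - k - 2)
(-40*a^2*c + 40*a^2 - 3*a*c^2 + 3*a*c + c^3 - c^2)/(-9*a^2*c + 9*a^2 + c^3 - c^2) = (40*a^2 + 3*a*c - c^2)/(9*a^2 - c^2)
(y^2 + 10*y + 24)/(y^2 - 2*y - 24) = (y + 6)/(y - 6)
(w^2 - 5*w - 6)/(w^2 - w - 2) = (w - 6)/(w - 2)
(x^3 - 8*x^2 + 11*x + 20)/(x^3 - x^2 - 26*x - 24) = (x^2 - 9*x + 20)/(x^2 - 2*x - 24)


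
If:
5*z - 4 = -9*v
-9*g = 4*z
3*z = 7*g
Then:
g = 0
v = 4/9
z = 0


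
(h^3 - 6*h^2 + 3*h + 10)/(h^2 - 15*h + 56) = (h^3 - 6*h^2 + 3*h + 10)/(h^2 - 15*h + 56)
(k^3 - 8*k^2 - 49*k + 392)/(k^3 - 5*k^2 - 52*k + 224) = (k - 7)/(k - 4)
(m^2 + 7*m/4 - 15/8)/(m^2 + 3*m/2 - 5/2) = (m - 3/4)/(m - 1)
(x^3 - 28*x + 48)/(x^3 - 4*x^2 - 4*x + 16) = (x + 6)/(x + 2)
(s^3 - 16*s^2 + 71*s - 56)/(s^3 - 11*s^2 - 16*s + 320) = (s^2 - 8*s + 7)/(s^2 - 3*s - 40)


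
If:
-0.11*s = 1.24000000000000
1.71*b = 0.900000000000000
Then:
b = 0.53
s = -11.27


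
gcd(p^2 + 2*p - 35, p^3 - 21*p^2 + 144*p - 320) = p - 5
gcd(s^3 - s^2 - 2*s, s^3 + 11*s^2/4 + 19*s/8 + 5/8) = s + 1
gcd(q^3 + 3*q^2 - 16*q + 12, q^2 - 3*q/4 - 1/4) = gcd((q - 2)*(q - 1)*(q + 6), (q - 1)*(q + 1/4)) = q - 1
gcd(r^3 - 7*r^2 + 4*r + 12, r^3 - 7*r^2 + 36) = r - 6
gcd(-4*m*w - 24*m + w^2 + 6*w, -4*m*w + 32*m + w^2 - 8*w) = -4*m + w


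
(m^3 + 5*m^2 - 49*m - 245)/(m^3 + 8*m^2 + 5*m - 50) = (m^2 - 49)/(m^2 + 3*m - 10)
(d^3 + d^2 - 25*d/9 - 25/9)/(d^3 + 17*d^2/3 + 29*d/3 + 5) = (d - 5/3)/(d + 3)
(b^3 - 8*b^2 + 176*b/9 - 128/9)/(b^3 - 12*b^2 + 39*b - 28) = (b^2 - 4*b + 32/9)/(b^2 - 8*b + 7)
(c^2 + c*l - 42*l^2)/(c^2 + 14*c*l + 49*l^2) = (c - 6*l)/(c + 7*l)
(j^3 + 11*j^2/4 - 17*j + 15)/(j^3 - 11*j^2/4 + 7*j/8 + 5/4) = 2*(j + 6)/(2*j + 1)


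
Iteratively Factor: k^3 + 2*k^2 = (k)*(k^2 + 2*k) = k*(k + 2)*(k)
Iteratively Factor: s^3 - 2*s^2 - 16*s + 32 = (s - 2)*(s^2 - 16) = (s - 4)*(s - 2)*(s + 4)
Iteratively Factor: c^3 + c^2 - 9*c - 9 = (c - 3)*(c^2 + 4*c + 3) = (c - 3)*(c + 3)*(c + 1)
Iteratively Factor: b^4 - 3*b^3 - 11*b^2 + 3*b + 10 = (b - 5)*(b^3 + 2*b^2 - b - 2) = (b - 5)*(b + 1)*(b^2 + b - 2) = (b - 5)*(b + 1)*(b + 2)*(b - 1)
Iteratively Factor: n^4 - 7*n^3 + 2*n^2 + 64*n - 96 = (n - 2)*(n^3 - 5*n^2 - 8*n + 48) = (n - 2)*(n + 3)*(n^2 - 8*n + 16) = (n - 4)*(n - 2)*(n + 3)*(n - 4)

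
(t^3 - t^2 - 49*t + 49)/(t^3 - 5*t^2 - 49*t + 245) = (t - 1)/(t - 5)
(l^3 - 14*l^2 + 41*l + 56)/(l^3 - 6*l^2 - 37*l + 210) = (l^2 - 7*l - 8)/(l^2 + l - 30)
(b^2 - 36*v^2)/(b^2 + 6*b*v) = (b - 6*v)/b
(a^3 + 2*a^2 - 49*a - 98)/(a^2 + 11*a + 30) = (a^3 + 2*a^2 - 49*a - 98)/(a^2 + 11*a + 30)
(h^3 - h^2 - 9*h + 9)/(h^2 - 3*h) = h + 2 - 3/h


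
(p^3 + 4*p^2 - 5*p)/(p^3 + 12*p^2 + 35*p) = (p - 1)/(p + 7)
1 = 1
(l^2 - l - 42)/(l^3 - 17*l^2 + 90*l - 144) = (l^2 - l - 42)/(l^3 - 17*l^2 + 90*l - 144)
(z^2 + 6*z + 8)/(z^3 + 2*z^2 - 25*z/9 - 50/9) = 9*(z + 4)/(9*z^2 - 25)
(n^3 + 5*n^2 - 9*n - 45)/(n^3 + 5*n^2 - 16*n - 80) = (n^2 - 9)/(n^2 - 16)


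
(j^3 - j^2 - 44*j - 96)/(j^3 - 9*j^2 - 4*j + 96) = (j + 4)/(j - 4)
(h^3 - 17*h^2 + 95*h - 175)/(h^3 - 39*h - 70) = (h^2 - 10*h + 25)/(h^2 + 7*h + 10)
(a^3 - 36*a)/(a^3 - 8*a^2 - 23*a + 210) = a*(a + 6)/(a^2 - 2*a - 35)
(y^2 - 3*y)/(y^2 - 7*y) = (y - 3)/(y - 7)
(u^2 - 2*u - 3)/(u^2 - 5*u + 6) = (u + 1)/(u - 2)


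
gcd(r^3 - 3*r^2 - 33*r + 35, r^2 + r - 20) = r + 5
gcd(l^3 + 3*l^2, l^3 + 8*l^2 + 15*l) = l^2 + 3*l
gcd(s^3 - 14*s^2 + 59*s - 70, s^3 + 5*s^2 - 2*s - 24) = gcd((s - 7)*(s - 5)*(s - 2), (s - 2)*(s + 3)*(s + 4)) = s - 2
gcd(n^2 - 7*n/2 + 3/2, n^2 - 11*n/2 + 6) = 1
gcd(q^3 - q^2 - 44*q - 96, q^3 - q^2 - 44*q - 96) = q^3 - q^2 - 44*q - 96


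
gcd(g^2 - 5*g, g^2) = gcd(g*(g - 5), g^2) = g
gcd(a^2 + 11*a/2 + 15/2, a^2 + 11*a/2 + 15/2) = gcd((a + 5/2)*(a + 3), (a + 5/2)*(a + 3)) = a^2 + 11*a/2 + 15/2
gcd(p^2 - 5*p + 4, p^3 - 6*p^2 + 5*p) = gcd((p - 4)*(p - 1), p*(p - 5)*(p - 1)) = p - 1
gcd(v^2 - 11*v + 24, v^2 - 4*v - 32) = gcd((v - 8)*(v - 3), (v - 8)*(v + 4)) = v - 8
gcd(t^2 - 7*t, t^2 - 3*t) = t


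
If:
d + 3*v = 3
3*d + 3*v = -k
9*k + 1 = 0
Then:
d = -13/9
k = -1/9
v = 40/27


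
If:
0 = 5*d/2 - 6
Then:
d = 12/5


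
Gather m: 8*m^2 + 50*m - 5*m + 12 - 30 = 8*m^2 + 45*m - 18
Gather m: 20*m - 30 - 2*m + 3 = 18*m - 27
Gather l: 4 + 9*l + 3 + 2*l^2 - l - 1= 2*l^2 + 8*l + 6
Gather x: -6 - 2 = -8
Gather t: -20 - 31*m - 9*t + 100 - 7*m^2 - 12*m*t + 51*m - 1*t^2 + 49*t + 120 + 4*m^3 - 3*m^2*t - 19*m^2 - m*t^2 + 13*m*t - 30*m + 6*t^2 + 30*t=4*m^3 - 26*m^2 - 10*m + t^2*(5 - m) + t*(-3*m^2 + m + 70) + 200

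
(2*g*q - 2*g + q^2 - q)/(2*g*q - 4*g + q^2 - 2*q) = (q - 1)/(q - 2)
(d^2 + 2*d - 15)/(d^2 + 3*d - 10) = (d - 3)/(d - 2)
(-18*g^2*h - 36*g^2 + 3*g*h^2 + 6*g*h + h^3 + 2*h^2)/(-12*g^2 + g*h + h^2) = (6*g*h + 12*g + h^2 + 2*h)/(4*g + h)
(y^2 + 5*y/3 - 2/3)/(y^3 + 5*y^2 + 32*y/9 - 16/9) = 3*(y + 2)/(3*y^2 + 16*y + 16)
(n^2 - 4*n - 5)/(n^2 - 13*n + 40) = (n + 1)/(n - 8)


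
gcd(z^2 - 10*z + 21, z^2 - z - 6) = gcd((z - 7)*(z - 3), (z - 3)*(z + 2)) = z - 3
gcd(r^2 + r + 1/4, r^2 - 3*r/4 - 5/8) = r + 1/2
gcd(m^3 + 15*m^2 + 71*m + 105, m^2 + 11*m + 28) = m + 7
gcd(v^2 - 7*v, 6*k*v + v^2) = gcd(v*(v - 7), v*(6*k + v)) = v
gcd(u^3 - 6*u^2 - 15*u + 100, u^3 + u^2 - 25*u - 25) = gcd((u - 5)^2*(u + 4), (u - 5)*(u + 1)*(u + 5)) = u - 5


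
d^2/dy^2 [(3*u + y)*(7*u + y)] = 2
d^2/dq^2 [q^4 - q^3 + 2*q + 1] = 6*q*(2*q - 1)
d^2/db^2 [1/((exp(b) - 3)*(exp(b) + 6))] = (4*exp(3*b) + 9*exp(2*b) + 81*exp(b) + 54)*exp(b)/(exp(6*b) + 9*exp(5*b) - 27*exp(4*b) - 297*exp(3*b) + 486*exp(2*b) + 2916*exp(b) - 5832)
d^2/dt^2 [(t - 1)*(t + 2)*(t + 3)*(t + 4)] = 12*t^2 + 48*t + 34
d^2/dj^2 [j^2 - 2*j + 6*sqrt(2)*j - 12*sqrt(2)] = 2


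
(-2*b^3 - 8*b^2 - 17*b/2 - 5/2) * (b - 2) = -2*b^4 - 4*b^3 + 15*b^2/2 + 29*b/2 + 5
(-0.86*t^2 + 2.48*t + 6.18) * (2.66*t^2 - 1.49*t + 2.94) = -2.2876*t^4 + 7.8782*t^3 + 10.2152*t^2 - 1.917*t + 18.1692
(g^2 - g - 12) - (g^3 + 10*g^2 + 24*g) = -g^3 - 9*g^2 - 25*g - 12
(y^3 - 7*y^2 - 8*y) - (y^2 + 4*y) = y^3 - 8*y^2 - 12*y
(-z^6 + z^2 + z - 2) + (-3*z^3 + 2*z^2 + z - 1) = -z^6 - 3*z^3 + 3*z^2 + 2*z - 3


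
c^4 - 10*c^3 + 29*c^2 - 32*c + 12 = (c - 6)*(c - 2)*(c - 1)^2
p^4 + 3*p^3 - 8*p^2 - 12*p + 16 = (p - 2)*(p - 1)*(p + 2)*(p + 4)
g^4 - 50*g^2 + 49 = (g - 7)*(g - 1)*(g + 1)*(g + 7)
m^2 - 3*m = m*(m - 3)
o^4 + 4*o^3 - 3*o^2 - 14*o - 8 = (o - 2)*(o + 1)^2*(o + 4)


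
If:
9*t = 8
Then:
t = 8/9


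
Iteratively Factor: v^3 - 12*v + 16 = (v - 2)*(v^2 + 2*v - 8) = (v - 2)*(v + 4)*(v - 2)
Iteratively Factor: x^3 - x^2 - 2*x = (x - 2)*(x^2 + x) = (x - 2)*(x + 1)*(x)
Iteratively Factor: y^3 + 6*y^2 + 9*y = (y + 3)*(y^2 + 3*y) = y*(y + 3)*(y + 3)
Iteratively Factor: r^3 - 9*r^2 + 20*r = (r - 5)*(r^2 - 4*r) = (r - 5)*(r - 4)*(r)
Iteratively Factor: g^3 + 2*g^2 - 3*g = (g - 1)*(g^2 + 3*g) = g*(g - 1)*(g + 3)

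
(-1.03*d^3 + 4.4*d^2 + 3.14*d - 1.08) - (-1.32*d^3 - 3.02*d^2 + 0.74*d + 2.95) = 0.29*d^3 + 7.42*d^2 + 2.4*d - 4.03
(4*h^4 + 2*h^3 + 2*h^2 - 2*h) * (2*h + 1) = 8*h^5 + 8*h^4 + 6*h^3 - 2*h^2 - 2*h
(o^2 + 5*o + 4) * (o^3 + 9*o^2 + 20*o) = o^5 + 14*o^4 + 69*o^3 + 136*o^2 + 80*o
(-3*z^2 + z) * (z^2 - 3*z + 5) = -3*z^4 + 10*z^3 - 18*z^2 + 5*z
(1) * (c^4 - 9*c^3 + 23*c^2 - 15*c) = c^4 - 9*c^3 + 23*c^2 - 15*c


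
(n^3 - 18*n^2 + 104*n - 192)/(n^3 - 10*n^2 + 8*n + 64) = (n - 6)/(n + 2)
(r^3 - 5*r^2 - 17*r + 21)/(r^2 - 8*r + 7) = r + 3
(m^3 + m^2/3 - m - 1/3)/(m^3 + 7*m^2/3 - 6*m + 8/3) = (3*m^2 + 4*m + 1)/(3*m^2 + 10*m - 8)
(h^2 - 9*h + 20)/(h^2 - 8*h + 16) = (h - 5)/(h - 4)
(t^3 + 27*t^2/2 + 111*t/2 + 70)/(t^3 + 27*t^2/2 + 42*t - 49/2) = (2*t^2 + 13*t + 20)/(2*t^2 + 13*t - 7)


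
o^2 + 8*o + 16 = (o + 4)^2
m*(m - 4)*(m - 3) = m^3 - 7*m^2 + 12*m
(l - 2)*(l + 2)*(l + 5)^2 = l^4 + 10*l^3 + 21*l^2 - 40*l - 100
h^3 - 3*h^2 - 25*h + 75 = (h - 5)*(h - 3)*(h + 5)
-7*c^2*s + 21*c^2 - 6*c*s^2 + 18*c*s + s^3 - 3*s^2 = (-7*c + s)*(c + s)*(s - 3)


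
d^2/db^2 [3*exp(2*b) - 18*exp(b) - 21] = (12*exp(b) - 18)*exp(b)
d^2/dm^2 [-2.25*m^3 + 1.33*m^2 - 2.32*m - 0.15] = 2.66 - 13.5*m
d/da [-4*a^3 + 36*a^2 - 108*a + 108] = -12*a^2 + 72*a - 108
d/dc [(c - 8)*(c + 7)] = 2*c - 1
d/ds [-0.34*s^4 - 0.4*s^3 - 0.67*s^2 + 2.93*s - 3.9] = -1.36*s^3 - 1.2*s^2 - 1.34*s + 2.93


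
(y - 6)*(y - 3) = y^2 - 9*y + 18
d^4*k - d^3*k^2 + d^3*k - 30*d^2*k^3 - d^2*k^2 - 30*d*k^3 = d*(d - 6*k)*(d + 5*k)*(d*k + k)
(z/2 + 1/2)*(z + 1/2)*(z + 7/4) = z^3/2 + 13*z^2/8 + 25*z/16 + 7/16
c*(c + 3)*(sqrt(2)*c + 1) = sqrt(2)*c^3 + c^2 + 3*sqrt(2)*c^2 + 3*c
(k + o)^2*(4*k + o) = 4*k^3 + 9*k^2*o + 6*k*o^2 + o^3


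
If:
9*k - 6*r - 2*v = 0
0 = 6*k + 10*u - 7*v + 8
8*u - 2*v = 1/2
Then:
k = 3*v/4 - 23/16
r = 19*v/24 - 69/32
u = v/4 + 1/16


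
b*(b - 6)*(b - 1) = b^3 - 7*b^2 + 6*b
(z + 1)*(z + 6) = z^2 + 7*z + 6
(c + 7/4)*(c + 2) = c^2 + 15*c/4 + 7/2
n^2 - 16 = (n - 4)*(n + 4)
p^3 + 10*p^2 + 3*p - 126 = (p - 3)*(p + 6)*(p + 7)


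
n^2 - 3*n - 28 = (n - 7)*(n + 4)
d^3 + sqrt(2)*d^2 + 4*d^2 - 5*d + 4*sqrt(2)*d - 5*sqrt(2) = (d - 1)*(d + 5)*(d + sqrt(2))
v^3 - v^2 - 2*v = v*(v - 2)*(v + 1)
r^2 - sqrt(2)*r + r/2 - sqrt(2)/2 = (r + 1/2)*(r - sqrt(2))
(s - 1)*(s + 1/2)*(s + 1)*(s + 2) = s^4 + 5*s^3/2 - 5*s/2 - 1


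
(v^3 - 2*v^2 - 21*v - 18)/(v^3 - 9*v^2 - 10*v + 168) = (v^2 + 4*v + 3)/(v^2 - 3*v - 28)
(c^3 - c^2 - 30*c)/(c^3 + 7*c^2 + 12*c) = (c^2 - c - 30)/(c^2 + 7*c + 12)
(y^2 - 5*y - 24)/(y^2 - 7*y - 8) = (y + 3)/(y + 1)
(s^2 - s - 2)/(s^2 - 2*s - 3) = (s - 2)/(s - 3)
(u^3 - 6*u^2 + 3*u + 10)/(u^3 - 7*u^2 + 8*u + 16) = (u^2 - 7*u + 10)/(u^2 - 8*u + 16)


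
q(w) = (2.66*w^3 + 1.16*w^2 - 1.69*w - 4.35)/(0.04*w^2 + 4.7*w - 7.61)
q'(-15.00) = -19.08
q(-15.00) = 125.82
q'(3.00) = 3.59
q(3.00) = 10.63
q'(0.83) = -0.35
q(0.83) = 0.93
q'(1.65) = -503.30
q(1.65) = 31.39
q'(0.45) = 0.55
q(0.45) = 0.84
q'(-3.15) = -2.54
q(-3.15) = 3.21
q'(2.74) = 2.96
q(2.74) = 9.78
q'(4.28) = 5.39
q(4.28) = 16.48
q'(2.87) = 3.30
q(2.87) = 10.19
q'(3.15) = 3.87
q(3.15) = 11.19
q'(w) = (-0.08*w - 4.7)*(2.66*w^3 + 1.16*w^2 - 1.69*w - 4.35)/(0.04*w^2 + 4.7*w - 7.61)^2 + (7.98*w^2 + 2.32*w - 1.69)/(0.04*w^2 + 4.7*w - 7.61) = (0.1064*w^4 + 25.004*w^3 - 55.2082*w^2 - 17.3072*w + 33.3059)/(0.0016*w^4 + 0.376*w^3 + 21.4812*w^2 - 71.534*w + 57.9121)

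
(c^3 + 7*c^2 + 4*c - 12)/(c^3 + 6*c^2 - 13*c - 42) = (c^2 + 5*c - 6)/(c^2 + 4*c - 21)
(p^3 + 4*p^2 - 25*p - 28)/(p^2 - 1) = (p^2 + 3*p - 28)/(p - 1)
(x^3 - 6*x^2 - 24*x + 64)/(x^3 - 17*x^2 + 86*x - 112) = (x + 4)/(x - 7)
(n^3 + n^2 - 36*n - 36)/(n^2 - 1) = (n^2 - 36)/(n - 1)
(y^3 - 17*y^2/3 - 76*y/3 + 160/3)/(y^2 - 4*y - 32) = y - 5/3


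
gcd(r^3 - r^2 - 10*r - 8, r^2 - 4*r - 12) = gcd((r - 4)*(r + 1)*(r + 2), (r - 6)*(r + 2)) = r + 2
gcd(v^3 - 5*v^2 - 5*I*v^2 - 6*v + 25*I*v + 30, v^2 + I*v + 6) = v - 2*I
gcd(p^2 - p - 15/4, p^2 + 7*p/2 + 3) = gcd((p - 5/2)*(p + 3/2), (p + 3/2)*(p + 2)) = p + 3/2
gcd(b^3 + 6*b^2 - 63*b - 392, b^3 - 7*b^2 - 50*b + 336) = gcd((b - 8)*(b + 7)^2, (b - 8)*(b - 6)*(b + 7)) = b^2 - b - 56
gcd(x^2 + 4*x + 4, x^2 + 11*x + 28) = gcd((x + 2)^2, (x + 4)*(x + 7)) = 1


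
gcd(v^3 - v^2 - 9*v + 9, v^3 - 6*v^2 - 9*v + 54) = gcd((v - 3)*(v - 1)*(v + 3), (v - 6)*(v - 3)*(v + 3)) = v^2 - 9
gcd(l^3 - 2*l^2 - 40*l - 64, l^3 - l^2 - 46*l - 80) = l^2 - 6*l - 16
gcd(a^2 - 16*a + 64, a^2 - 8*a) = a - 8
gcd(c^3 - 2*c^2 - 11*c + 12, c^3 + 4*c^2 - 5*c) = c - 1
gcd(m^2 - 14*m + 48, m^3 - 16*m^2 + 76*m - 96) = m^2 - 14*m + 48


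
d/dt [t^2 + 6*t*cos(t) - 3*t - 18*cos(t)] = -6*t*sin(t) + 2*t + 18*sin(t) + 6*cos(t) - 3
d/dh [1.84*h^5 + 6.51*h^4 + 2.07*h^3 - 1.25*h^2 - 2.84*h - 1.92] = 9.2*h^4 + 26.04*h^3 + 6.21*h^2 - 2.5*h - 2.84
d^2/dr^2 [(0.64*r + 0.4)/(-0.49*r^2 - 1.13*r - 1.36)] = (-(0.64*r + 0.4)*(0.98*r + 1.13)*(1.96*r + 2.26) + (1.8816*r + 1.8384)*(0.49*r^2 + 1.13*r + 1.36))/(0.49*r^2 + 1.13*r + 1.36)^3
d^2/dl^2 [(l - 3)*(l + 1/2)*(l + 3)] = 6*l + 1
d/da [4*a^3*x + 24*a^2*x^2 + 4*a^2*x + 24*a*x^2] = 4*x*(3*a^2 + 12*a*x + 2*a + 6*x)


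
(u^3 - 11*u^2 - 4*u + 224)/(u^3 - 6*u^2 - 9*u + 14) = (u^2 - 4*u - 32)/(u^2 + u - 2)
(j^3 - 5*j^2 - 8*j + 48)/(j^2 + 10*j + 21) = (j^2 - 8*j + 16)/(j + 7)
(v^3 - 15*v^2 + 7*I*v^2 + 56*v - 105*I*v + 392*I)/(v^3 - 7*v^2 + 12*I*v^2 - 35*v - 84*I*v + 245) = (v - 8)/(v + 5*I)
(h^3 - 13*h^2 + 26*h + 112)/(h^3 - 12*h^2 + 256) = (h^2 - 5*h - 14)/(h^2 - 4*h - 32)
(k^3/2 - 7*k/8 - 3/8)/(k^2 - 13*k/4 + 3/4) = (4*k^3 - 7*k - 3)/(2*(4*k^2 - 13*k + 3))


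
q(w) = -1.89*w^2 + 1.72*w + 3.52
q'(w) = 1.72 - 3.78*w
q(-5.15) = -55.47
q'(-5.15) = 21.19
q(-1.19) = -1.20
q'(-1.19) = 6.22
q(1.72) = 0.89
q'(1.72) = -4.78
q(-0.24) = 3.00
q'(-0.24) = 2.63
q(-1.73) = -5.11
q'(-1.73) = 8.26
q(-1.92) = -6.75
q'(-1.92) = 8.98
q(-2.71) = -15.02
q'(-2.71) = 11.96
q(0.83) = 3.65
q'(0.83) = -1.42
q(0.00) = 3.52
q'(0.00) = 1.72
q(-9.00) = -165.05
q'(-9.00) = 35.74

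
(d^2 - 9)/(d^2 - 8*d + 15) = (d + 3)/(d - 5)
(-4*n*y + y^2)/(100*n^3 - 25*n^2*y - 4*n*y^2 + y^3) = y/(-25*n^2 + y^2)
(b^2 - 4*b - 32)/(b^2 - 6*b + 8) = (b^2 - 4*b - 32)/(b^2 - 6*b + 8)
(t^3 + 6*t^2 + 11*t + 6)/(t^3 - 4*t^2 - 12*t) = (t^2 + 4*t + 3)/(t*(t - 6))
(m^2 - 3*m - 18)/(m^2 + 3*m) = (m - 6)/m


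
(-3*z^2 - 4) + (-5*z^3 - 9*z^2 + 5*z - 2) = -5*z^3 - 12*z^2 + 5*z - 6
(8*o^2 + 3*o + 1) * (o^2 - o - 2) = 8*o^4 - 5*o^3 - 18*o^2 - 7*o - 2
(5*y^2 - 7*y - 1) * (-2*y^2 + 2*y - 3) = -10*y^4 + 24*y^3 - 27*y^2 + 19*y + 3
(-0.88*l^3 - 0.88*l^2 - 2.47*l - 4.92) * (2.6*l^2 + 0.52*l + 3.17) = -2.288*l^5 - 2.7456*l^4 - 9.6692*l^3 - 16.866*l^2 - 10.3883*l - 15.5964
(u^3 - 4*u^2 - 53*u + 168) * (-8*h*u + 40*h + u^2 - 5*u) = -8*h*u^4 + 72*h*u^3 + 264*h*u^2 - 3464*h*u + 6720*h + u^5 - 9*u^4 - 33*u^3 + 433*u^2 - 840*u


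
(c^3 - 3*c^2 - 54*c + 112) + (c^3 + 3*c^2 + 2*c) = 2*c^3 - 52*c + 112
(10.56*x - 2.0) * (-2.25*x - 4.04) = -23.76*x^2 - 38.1624*x + 8.08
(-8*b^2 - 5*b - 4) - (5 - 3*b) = -8*b^2 - 2*b - 9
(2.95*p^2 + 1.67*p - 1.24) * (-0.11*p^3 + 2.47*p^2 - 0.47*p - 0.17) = -0.3245*p^5 + 7.1028*p^4 + 2.8748*p^3 - 4.3492*p^2 + 0.2989*p + 0.2108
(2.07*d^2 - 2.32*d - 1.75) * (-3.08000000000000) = -6.3756*d^2 + 7.1456*d + 5.39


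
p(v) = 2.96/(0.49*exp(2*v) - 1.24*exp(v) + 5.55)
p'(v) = 2.96*(-0.98*exp(2*v) + 1.24*exp(v))/(0.49*exp(2*v) - 1.24*exp(v) + 5.55)^2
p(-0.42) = 0.60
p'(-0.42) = 0.05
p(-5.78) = 0.53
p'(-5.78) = 0.00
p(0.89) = 0.54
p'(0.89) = -0.28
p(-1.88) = 0.55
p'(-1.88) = 0.02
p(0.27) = 0.62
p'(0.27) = -0.01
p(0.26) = 0.62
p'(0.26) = -0.01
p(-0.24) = 0.61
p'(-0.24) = 0.05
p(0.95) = 0.53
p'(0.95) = -0.31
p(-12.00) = 0.53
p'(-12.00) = 0.00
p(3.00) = 0.02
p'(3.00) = -0.03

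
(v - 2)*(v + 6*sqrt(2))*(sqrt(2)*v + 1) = sqrt(2)*v^3 - 2*sqrt(2)*v^2 + 13*v^2 - 26*v + 6*sqrt(2)*v - 12*sqrt(2)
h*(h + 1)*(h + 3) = h^3 + 4*h^2 + 3*h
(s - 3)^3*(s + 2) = s^4 - 7*s^3 + 9*s^2 + 27*s - 54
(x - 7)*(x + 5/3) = x^2 - 16*x/3 - 35/3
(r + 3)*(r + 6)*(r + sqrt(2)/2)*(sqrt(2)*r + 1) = sqrt(2)*r^4 + 2*r^3 + 9*sqrt(2)*r^3 + 18*r^2 + 37*sqrt(2)*r^2/2 + 9*sqrt(2)*r/2 + 36*r + 9*sqrt(2)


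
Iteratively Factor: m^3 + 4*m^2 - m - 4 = (m + 4)*(m^2 - 1) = (m + 1)*(m + 4)*(m - 1)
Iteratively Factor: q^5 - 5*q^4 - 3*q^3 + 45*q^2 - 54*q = (q)*(q^4 - 5*q^3 - 3*q^2 + 45*q - 54) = q*(q - 2)*(q^3 - 3*q^2 - 9*q + 27) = q*(q - 3)*(q - 2)*(q^2 - 9) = q*(q - 3)^2*(q - 2)*(q + 3)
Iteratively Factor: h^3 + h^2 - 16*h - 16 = (h + 1)*(h^2 - 16) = (h + 1)*(h + 4)*(h - 4)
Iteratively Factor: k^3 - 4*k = (k)*(k^2 - 4) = k*(k + 2)*(k - 2)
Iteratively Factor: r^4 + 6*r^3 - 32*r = (r + 4)*(r^3 + 2*r^2 - 8*r) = (r + 4)^2*(r^2 - 2*r) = (r - 2)*(r + 4)^2*(r)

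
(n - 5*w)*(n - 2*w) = n^2 - 7*n*w + 10*w^2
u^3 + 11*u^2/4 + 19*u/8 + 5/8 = (u + 1/2)*(u + 1)*(u + 5/4)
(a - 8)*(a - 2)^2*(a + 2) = a^4 - 10*a^3 + 12*a^2 + 40*a - 64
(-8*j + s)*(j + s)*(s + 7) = -8*j^2*s - 56*j^2 - 7*j*s^2 - 49*j*s + s^3 + 7*s^2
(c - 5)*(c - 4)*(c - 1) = c^3 - 10*c^2 + 29*c - 20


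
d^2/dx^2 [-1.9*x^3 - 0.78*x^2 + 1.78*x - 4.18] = -11.4*x - 1.56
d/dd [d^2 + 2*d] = 2*d + 2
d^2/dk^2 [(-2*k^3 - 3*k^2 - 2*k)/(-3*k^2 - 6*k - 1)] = 6*(10*k^3 + 3*k^2 - 4*k - 3)/(27*k^6 + 162*k^5 + 351*k^4 + 324*k^3 + 117*k^2 + 18*k + 1)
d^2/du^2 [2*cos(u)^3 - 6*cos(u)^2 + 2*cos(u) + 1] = -7*cos(u)/2 + 12*cos(2*u) - 9*cos(3*u)/2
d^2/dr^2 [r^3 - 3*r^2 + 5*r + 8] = 6*r - 6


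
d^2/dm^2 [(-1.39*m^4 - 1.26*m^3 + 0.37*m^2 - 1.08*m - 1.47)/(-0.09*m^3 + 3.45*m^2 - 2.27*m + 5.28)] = (-1.77635683940025e-15*m^7 + 33.2974620000001*m^6 - 62.843562*m^5 + 200.66604*m^4 - 289.77045*m^3 + 527.780664*m^2 + 27.838458*m - 33.146634)/(0.000729*m^9 - 0.083835*m^8 + 3.268836*m^7 - 45.420939*m^6 + 92.283948*m^5 - 248.340339*m^4 + 267.326171*m^3 - 370.163376*m^2 + 189.851904*m - 147.197952)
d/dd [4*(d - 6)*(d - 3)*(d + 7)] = 12*d^2 - 16*d - 180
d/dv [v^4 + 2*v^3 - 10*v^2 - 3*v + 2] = 4*v^3 + 6*v^2 - 20*v - 3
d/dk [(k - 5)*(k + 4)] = 2*k - 1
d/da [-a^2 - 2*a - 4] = -2*a - 2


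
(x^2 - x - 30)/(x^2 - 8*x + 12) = (x + 5)/(x - 2)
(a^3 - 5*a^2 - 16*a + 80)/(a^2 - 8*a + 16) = (a^2 - a - 20)/(a - 4)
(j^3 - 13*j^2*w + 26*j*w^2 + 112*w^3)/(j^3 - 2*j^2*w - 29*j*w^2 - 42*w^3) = (j - 8*w)/(j + 3*w)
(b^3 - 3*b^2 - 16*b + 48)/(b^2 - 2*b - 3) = (b^2 - 16)/(b + 1)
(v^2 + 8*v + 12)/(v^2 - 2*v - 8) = (v + 6)/(v - 4)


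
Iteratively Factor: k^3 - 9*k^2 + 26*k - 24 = (k - 4)*(k^2 - 5*k + 6) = (k - 4)*(k - 2)*(k - 3)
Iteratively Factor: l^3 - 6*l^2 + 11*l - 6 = (l - 1)*(l^2 - 5*l + 6) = (l - 3)*(l - 1)*(l - 2)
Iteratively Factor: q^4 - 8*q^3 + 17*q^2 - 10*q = (q)*(q^3 - 8*q^2 + 17*q - 10) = q*(q - 2)*(q^2 - 6*q + 5) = q*(q - 2)*(q - 1)*(q - 5)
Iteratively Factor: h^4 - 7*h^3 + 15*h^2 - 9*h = (h - 1)*(h^3 - 6*h^2 + 9*h) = (h - 3)*(h - 1)*(h^2 - 3*h) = (h - 3)^2*(h - 1)*(h)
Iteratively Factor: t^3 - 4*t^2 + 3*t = (t - 3)*(t^2 - t) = (t - 3)*(t - 1)*(t)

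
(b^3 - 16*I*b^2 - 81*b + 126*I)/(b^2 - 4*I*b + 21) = (b^2 - 9*I*b - 18)/(b + 3*I)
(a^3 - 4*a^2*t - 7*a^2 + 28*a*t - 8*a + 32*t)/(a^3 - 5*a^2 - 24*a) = (a^2 - 4*a*t + a - 4*t)/(a*(a + 3))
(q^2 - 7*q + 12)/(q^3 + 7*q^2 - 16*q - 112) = (q - 3)/(q^2 + 11*q + 28)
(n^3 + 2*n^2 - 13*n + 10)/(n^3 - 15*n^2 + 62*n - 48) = (n^2 + 3*n - 10)/(n^2 - 14*n + 48)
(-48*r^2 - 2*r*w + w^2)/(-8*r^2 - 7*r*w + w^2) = (6*r + w)/(r + w)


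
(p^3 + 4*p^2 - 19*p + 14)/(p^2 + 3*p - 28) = (p^2 - 3*p + 2)/(p - 4)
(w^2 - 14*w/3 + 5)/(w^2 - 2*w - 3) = (w - 5/3)/(w + 1)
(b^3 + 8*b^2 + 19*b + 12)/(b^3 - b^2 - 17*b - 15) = (b + 4)/(b - 5)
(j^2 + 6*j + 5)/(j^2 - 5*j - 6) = (j + 5)/(j - 6)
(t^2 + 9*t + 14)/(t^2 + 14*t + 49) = (t + 2)/(t + 7)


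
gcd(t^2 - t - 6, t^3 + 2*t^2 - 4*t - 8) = t + 2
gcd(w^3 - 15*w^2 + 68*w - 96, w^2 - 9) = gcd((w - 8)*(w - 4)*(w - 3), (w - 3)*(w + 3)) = w - 3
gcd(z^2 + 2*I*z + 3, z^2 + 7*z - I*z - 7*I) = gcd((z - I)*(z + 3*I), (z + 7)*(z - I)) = z - I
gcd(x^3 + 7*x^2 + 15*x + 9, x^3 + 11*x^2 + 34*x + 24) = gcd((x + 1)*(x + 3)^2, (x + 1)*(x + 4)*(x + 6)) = x + 1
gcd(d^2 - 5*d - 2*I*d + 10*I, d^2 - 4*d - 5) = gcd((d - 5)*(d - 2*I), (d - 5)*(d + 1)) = d - 5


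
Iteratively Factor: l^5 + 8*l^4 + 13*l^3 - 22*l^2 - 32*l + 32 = (l + 4)*(l^4 + 4*l^3 - 3*l^2 - 10*l + 8) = (l - 1)*(l + 4)*(l^3 + 5*l^2 + 2*l - 8) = (l - 1)*(l + 2)*(l + 4)*(l^2 + 3*l - 4) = (l - 1)^2*(l + 2)*(l + 4)*(l + 4)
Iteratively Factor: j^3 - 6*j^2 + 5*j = (j - 5)*(j^2 - j) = (j - 5)*(j - 1)*(j)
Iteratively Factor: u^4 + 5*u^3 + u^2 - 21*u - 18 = (u + 3)*(u^3 + 2*u^2 - 5*u - 6) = (u + 1)*(u + 3)*(u^2 + u - 6) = (u - 2)*(u + 1)*(u + 3)*(u + 3)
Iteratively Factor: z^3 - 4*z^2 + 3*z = (z - 1)*(z^2 - 3*z) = (z - 3)*(z - 1)*(z)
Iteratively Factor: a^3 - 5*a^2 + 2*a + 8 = (a + 1)*(a^2 - 6*a + 8) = (a - 2)*(a + 1)*(a - 4)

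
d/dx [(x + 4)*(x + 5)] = 2*x + 9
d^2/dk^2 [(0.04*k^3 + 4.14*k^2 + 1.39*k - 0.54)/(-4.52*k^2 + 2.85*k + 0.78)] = (-1.13686837721616e-13*k^4 - 164.39132*k^3 - 21.914928*k^2 - 71.2872*k + 13.722336)/(92.345408*k^6 - 174.67992*k^5 + 62.333964*k^4 + 37.138635*k^3 - 10.756746*k^2 - 5.20182*k - 0.474552)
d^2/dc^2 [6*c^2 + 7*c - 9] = 12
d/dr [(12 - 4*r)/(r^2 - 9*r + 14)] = 4*(r^2 - 6*r + 13)/(r^4 - 18*r^3 + 109*r^2 - 252*r + 196)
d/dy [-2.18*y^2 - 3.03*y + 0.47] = -4.36*y - 3.03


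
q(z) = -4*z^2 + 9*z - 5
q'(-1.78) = 23.24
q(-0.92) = -16.67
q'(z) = 9 - 8*z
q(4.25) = -39.00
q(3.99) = -32.77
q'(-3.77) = 39.16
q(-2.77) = -60.62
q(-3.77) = -95.78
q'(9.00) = -63.00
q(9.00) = -248.00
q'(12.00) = -87.00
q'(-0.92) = 16.36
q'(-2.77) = 31.16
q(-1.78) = -33.69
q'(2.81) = -13.48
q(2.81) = -11.29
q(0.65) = -0.84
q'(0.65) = 3.80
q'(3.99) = -22.92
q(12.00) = -473.00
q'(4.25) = -25.00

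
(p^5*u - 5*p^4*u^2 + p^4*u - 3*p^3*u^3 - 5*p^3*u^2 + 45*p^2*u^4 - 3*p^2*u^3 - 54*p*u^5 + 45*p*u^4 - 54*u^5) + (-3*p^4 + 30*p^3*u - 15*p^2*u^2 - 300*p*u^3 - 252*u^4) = p^5*u - 5*p^4*u^2 + p^4*u - 3*p^4 - 3*p^3*u^3 - 5*p^3*u^2 + 30*p^3*u + 45*p^2*u^4 - 3*p^2*u^3 - 15*p^2*u^2 - 54*p*u^5 + 45*p*u^4 - 300*p*u^3 - 54*u^5 - 252*u^4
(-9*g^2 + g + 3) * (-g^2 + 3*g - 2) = 9*g^4 - 28*g^3 + 18*g^2 + 7*g - 6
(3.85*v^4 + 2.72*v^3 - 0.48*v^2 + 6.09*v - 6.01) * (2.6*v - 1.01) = 10.01*v^5 + 3.1835*v^4 - 3.9952*v^3 + 16.3188*v^2 - 21.7769*v + 6.0701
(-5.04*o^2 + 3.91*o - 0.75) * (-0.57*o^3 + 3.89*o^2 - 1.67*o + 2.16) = 2.8728*o^5 - 21.8343*o^4 + 24.0542*o^3 - 20.3336*o^2 + 9.6981*o - 1.62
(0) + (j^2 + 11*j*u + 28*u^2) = j^2 + 11*j*u + 28*u^2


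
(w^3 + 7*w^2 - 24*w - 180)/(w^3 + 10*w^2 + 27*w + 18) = (w^2 + w - 30)/(w^2 + 4*w + 3)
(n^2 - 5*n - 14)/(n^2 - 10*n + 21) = (n + 2)/(n - 3)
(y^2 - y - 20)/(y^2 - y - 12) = (-y^2 + y + 20)/(-y^2 + y + 12)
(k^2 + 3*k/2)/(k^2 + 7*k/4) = 2*(2*k + 3)/(4*k + 7)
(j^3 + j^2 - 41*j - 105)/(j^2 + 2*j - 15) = (j^2 - 4*j - 21)/(j - 3)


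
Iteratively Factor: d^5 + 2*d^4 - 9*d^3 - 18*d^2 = (d - 3)*(d^4 + 5*d^3 + 6*d^2) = d*(d - 3)*(d^3 + 5*d^2 + 6*d) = d*(d - 3)*(d + 2)*(d^2 + 3*d) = d*(d - 3)*(d + 2)*(d + 3)*(d)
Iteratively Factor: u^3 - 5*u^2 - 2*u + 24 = (u + 2)*(u^2 - 7*u + 12) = (u - 4)*(u + 2)*(u - 3)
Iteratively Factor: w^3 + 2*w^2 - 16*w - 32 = (w + 2)*(w^2 - 16) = (w + 2)*(w + 4)*(w - 4)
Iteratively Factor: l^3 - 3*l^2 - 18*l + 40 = (l - 5)*(l^2 + 2*l - 8) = (l - 5)*(l - 2)*(l + 4)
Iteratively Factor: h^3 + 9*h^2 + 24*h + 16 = (h + 1)*(h^2 + 8*h + 16) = (h + 1)*(h + 4)*(h + 4)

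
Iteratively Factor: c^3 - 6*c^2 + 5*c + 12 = (c + 1)*(c^2 - 7*c + 12) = (c - 3)*(c + 1)*(c - 4)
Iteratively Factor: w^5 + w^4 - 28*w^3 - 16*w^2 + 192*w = (w - 4)*(w^4 + 5*w^3 - 8*w^2 - 48*w) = (w - 4)*(w + 4)*(w^3 + w^2 - 12*w) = (w - 4)*(w - 3)*(w + 4)*(w^2 + 4*w) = w*(w - 4)*(w - 3)*(w + 4)*(w + 4)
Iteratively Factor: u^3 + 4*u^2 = (u)*(u^2 + 4*u) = u*(u + 4)*(u)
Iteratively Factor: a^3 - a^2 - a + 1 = (a - 1)*(a^2 - 1) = (a - 1)^2*(a + 1)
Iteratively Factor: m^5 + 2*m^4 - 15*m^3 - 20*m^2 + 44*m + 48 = (m + 4)*(m^4 - 2*m^3 - 7*m^2 + 8*m + 12) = (m - 3)*(m + 4)*(m^3 + m^2 - 4*m - 4) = (m - 3)*(m + 2)*(m + 4)*(m^2 - m - 2) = (m - 3)*(m + 1)*(m + 2)*(m + 4)*(m - 2)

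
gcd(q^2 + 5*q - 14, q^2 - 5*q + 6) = q - 2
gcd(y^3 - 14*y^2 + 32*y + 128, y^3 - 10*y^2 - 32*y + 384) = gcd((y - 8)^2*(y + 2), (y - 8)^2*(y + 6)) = y^2 - 16*y + 64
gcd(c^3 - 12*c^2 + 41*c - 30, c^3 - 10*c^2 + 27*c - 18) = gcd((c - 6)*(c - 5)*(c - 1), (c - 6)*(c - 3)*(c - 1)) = c^2 - 7*c + 6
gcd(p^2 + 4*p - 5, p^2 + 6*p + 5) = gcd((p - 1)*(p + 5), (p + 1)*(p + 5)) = p + 5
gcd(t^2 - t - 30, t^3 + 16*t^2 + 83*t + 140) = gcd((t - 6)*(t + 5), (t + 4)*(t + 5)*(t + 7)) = t + 5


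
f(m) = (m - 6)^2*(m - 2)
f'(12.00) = 156.00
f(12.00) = 360.00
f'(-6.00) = 336.00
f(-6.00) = -1152.00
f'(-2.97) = 169.62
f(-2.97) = -399.89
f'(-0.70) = 81.07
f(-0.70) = -121.20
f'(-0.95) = 89.31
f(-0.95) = -142.49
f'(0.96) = 35.88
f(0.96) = -26.42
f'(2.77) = 5.46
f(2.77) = 8.03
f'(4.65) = -5.33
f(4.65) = 4.83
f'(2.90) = 4.03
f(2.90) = 8.65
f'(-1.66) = 114.75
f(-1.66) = -214.75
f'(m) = (m - 6)^2 + (m - 2)*(2*m - 12)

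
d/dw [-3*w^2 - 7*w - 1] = -6*w - 7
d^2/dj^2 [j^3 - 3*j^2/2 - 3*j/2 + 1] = 6*j - 3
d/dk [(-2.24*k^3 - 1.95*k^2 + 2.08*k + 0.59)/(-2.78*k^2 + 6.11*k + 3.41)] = (6.2272*k^4 - 27.3728*k^3 - 29.0473*k^2 - 10.0186*k + 3.4879)/(7.7284*k^4 - 33.9716*k^3 + 18.3725*k^2 + 41.6702*k + 11.6281)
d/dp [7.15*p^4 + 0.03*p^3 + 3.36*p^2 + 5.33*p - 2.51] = 28.6*p^3 + 0.09*p^2 + 6.72*p + 5.33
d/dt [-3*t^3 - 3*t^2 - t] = -9*t^2 - 6*t - 1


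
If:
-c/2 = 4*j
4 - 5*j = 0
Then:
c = -32/5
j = 4/5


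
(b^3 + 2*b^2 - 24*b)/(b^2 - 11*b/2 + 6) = 2*b*(b + 6)/(2*b - 3)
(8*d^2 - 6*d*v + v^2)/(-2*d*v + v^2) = (-4*d + v)/v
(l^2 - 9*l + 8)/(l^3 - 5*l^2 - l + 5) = (l - 8)/(l^2 - 4*l - 5)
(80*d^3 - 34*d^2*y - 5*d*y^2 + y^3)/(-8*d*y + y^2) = -10*d^2/y + 3*d + y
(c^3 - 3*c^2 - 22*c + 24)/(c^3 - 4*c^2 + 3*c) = (c^2 - 2*c - 24)/(c*(c - 3))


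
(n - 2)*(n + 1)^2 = n^3 - 3*n - 2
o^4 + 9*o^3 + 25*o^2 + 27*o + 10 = (o + 1)^2*(o + 2)*(o + 5)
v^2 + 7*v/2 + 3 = (v + 3/2)*(v + 2)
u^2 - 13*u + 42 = (u - 7)*(u - 6)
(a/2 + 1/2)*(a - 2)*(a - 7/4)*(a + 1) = a^4/2 - 7*a^3/8 - 3*a^2/2 + 13*a/8 + 7/4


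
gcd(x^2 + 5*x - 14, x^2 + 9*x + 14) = x + 7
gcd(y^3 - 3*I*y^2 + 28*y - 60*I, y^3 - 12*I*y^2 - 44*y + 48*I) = y^2 - 8*I*y - 12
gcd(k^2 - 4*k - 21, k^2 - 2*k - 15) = k + 3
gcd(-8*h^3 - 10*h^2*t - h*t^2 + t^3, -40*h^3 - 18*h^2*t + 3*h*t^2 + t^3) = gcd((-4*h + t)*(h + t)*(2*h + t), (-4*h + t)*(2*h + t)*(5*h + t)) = -8*h^2 - 2*h*t + t^2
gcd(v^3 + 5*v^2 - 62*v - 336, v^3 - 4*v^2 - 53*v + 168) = v^2 - v - 56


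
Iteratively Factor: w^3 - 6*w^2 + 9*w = (w)*(w^2 - 6*w + 9) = w*(w - 3)*(w - 3)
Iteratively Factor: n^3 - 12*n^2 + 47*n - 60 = (n - 5)*(n^2 - 7*n + 12) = (n - 5)*(n - 3)*(n - 4)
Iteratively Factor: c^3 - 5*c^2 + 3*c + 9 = (c - 3)*(c^2 - 2*c - 3) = (c - 3)^2*(c + 1)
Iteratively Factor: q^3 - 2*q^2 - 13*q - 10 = (q + 2)*(q^2 - 4*q - 5) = (q + 1)*(q + 2)*(q - 5)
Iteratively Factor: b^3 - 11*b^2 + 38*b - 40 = (b - 5)*(b^2 - 6*b + 8) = (b - 5)*(b - 2)*(b - 4)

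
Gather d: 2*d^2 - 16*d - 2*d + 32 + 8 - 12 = 2*d^2 - 18*d + 28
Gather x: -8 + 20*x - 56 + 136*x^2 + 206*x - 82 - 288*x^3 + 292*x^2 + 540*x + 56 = -288*x^3 + 428*x^2 + 766*x - 90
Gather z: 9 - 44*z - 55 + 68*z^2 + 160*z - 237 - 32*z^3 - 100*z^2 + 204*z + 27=-32*z^3 - 32*z^2 + 320*z - 256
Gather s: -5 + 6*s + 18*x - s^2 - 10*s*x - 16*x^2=-s^2 + s*(6 - 10*x) - 16*x^2 + 18*x - 5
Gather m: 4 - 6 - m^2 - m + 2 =-m^2 - m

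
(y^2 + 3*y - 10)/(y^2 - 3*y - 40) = (y - 2)/(y - 8)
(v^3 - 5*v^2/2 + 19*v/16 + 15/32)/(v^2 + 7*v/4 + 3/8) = (8*v^2 - 22*v + 15)/(4*(2*v + 3))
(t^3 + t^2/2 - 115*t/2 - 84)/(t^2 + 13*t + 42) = (t^2 - 13*t/2 - 12)/(t + 6)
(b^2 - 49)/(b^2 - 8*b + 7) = (b + 7)/(b - 1)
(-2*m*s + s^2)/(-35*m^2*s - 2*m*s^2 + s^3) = (2*m - s)/(35*m^2 + 2*m*s - s^2)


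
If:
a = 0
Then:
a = 0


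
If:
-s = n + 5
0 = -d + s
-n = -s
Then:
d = -5/2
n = -5/2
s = -5/2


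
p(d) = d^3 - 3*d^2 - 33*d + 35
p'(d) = 3*d^2 - 6*d - 33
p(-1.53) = 74.89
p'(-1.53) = -16.80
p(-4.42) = 35.90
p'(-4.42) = 52.13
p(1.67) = -23.82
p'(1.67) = -34.65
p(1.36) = -12.91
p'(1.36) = -35.61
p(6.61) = -25.40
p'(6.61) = 58.42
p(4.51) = -83.12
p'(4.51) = 0.96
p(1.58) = -20.68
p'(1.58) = -34.99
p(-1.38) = 72.20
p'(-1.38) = -19.01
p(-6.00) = -91.00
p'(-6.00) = 111.00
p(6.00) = -55.00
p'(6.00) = 39.00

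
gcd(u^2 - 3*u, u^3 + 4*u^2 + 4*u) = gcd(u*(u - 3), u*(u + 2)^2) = u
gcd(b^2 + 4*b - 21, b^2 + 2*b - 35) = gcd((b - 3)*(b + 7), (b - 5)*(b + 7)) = b + 7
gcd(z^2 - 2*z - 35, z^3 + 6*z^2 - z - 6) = 1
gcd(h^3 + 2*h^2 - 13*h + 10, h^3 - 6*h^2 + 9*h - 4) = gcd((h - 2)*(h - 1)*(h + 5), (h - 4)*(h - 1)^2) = h - 1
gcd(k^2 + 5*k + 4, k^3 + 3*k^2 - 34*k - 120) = k + 4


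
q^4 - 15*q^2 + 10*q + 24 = (q - 3)*(q - 2)*(q + 1)*(q + 4)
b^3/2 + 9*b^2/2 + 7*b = b*(b/2 + 1)*(b + 7)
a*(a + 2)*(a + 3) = a^3 + 5*a^2 + 6*a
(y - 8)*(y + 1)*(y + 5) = y^3 - 2*y^2 - 43*y - 40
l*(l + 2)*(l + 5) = l^3 + 7*l^2 + 10*l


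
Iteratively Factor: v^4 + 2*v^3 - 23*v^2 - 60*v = (v - 5)*(v^3 + 7*v^2 + 12*v) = (v - 5)*(v + 4)*(v^2 + 3*v) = v*(v - 5)*(v + 4)*(v + 3)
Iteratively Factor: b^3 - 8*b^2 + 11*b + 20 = (b + 1)*(b^2 - 9*b + 20) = (b - 4)*(b + 1)*(b - 5)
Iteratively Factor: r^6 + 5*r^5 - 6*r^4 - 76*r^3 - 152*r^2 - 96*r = (r + 3)*(r^5 + 2*r^4 - 12*r^3 - 40*r^2 - 32*r) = (r - 4)*(r + 3)*(r^4 + 6*r^3 + 12*r^2 + 8*r) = (r - 4)*(r + 2)*(r + 3)*(r^3 + 4*r^2 + 4*r) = (r - 4)*(r + 2)^2*(r + 3)*(r^2 + 2*r) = r*(r - 4)*(r + 2)^2*(r + 3)*(r + 2)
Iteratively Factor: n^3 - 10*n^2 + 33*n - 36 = (n - 4)*(n^2 - 6*n + 9) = (n - 4)*(n - 3)*(n - 3)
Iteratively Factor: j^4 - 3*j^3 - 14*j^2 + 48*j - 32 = (j - 1)*(j^3 - 2*j^2 - 16*j + 32) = (j - 4)*(j - 1)*(j^2 + 2*j - 8) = (j - 4)*(j - 1)*(j + 4)*(j - 2)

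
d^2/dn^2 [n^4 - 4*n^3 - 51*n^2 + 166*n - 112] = 12*n^2 - 24*n - 102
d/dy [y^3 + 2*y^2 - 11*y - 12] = 3*y^2 + 4*y - 11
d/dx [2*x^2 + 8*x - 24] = 4*x + 8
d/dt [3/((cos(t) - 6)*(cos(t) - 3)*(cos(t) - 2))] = 3*(-3*sin(t)^2 - 22*cos(t) + 39)*sin(t)/((cos(t) - 6)^2*(cos(t) - 3)^2*(cos(t) - 2)^2)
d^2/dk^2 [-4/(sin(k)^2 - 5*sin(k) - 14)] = 4*(4*sin(k)^4 - 15*sin(k)^3 + 75*sin(k)^2 - 40*sin(k) - 78)/((sin(k) - 7)^3*(sin(k) + 2)^3)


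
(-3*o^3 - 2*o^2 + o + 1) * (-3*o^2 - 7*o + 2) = 9*o^5 + 27*o^4 + 5*o^3 - 14*o^2 - 5*o + 2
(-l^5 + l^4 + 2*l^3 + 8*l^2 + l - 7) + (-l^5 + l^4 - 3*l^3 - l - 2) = -2*l^5 + 2*l^4 - l^3 + 8*l^2 - 9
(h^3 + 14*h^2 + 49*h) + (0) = h^3 + 14*h^2 + 49*h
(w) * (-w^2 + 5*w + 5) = -w^3 + 5*w^2 + 5*w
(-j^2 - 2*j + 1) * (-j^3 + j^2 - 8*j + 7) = j^5 + j^4 + 5*j^3 + 10*j^2 - 22*j + 7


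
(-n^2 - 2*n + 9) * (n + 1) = -n^3 - 3*n^2 + 7*n + 9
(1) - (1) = 0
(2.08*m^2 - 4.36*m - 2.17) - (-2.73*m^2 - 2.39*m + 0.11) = 4.81*m^2 - 1.97*m - 2.28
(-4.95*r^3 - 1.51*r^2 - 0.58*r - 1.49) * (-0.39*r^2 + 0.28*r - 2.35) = 1.9305*r^5 - 0.7971*r^4 + 11.4359*r^3 + 3.9672*r^2 + 0.9458*r + 3.5015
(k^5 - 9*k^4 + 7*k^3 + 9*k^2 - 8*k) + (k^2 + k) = k^5 - 9*k^4 + 7*k^3 + 10*k^2 - 7*k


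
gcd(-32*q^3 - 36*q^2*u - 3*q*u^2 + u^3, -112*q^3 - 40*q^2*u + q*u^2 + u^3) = 4*q + u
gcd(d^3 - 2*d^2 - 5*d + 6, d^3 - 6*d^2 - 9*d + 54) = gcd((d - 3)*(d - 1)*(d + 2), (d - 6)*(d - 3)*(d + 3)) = d - 3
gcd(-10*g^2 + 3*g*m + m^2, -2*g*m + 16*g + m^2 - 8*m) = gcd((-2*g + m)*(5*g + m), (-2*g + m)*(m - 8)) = 2*g - m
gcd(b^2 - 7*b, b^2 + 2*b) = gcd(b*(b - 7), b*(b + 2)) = b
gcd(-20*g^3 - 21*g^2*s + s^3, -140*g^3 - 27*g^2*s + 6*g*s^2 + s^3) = -20*g^2 - g*s + s^2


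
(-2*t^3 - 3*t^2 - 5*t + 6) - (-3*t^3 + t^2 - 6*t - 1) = t^3 - 4*t^2 + t + 7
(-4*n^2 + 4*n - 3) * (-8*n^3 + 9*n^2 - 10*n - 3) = 32*n^5 - 68*n^4 + 100*n^3 - 55*n^2 + 18*n + 9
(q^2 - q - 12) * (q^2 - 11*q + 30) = q^4 - 12*q^3 + 29*q^2 + 102*q - 360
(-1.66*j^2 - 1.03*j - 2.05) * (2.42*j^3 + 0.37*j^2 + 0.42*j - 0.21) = -4.0172*j^5 - 3.1068*j^4 - 6.0393*j^3 - 0.8425*j^2 - 0.6447*j + 0.4305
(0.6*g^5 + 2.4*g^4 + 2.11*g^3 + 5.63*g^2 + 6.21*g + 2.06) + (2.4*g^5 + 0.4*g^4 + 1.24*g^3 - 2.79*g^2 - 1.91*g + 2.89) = 3.0*g^5 + 2.8*g^4 + 3.35*g^3 + 2.84*g^2 + 4.3*g + 4.95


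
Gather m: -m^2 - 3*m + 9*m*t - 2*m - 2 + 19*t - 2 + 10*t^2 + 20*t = -m^2 + m*(9*t - 5) + 10*t^2 + 39*t - 4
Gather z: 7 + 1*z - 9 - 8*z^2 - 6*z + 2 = -8*z^2 - 5*z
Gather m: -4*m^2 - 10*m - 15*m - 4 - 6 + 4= -4*m^2 - 25*m - 6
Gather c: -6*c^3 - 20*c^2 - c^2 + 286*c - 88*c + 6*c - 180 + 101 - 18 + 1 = -6*c^3 - 21*c^2 + 204*c - 96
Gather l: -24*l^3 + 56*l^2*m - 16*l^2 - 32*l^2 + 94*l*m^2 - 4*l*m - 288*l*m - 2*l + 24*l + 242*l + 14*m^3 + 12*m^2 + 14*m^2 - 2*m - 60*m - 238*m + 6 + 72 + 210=-24*l^3 + l^2*(56*m - 48) + l*(94*m^2 - 292*m + 264) + 14*m^3 + 26*m^2 - 300*m + 288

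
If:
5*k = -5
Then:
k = -1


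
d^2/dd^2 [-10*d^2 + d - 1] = -20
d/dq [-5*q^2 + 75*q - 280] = 75 - 10*q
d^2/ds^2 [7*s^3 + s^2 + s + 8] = 42*s + 2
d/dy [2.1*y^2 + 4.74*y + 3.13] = 4.2*y + 4.74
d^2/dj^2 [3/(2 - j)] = -6/(j - 2)^3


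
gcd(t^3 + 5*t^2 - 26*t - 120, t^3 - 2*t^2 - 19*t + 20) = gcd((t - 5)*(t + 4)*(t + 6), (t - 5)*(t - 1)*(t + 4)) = t^2 - t - 20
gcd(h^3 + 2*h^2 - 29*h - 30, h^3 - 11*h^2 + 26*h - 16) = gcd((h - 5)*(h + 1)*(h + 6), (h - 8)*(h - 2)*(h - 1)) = 1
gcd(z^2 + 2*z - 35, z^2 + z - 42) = z + 7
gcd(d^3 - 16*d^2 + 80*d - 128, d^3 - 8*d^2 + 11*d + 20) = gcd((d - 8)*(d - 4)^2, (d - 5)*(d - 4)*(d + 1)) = d - 4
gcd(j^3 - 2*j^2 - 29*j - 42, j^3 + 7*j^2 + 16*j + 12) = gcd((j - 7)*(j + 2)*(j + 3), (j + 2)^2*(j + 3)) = j^2 + 5*j + 6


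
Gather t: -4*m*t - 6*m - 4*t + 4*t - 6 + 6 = -4*m*t - 6*m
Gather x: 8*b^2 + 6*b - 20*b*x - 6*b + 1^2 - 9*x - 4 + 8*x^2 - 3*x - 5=8*b^2 + 8*x^2 + x*(-20*b - 12) - 8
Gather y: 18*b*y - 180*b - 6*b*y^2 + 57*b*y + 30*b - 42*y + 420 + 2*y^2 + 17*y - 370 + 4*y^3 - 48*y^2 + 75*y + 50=-150*b + 4*y^3 + y^2*(-6*b - 46) + y*(75*b + 50) + 100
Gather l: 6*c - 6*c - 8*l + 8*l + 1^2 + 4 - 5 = 0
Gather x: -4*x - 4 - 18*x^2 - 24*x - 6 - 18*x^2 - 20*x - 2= -36*x^2 - 48*x - 12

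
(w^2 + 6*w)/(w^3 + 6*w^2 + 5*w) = (w + 6)/(w^2 + 6*w + 5)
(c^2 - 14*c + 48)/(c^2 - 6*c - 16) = (c - 6)/(c + 2)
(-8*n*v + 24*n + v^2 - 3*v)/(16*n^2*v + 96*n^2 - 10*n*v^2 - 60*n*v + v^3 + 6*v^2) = (v - 3)/(-2*n*v - 12*n + v^2 + 6*v)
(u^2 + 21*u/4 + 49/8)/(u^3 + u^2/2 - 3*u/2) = (8*u^2 + 42*u + 49)/(4*u*(2*u^2 + u - 3))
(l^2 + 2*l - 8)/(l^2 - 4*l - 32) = (l - 2)/(l - 8)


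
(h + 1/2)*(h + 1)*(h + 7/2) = h^3 + 5*h^2 + 23*h/4 + 7/4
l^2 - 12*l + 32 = (l - 8)*(l - 4)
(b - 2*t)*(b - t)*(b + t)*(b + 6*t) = b^4 + 4*b^3*t - 13*b^2*t^2 - 4*b*t^3 + 12*t^4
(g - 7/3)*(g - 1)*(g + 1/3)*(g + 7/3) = g^4 - 2*g^3/3 - 52*g^2/9 + 98*g/27 + 49/27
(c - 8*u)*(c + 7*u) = c^2 - c*u - 56*u^2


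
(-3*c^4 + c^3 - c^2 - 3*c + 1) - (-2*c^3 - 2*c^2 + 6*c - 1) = -3*c^4 + 3*c^3 + c^2 - 9*c + 2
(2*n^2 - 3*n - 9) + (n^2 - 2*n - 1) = 3*n^2 - 5*n - 10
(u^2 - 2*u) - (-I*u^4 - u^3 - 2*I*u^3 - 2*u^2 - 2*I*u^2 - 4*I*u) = I*u^4 + u^3 + 2*I*u^3 + 3*u^2 + 2*I*u^2 - 2*u + 4*I*u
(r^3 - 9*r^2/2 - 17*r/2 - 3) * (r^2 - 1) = r^5 - 9*r^4/2 - 19*r^3/2 + 3*r^2/2 + 17*r/2 + 3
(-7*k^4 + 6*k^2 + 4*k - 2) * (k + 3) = -7*k^5 - 21*k^4 + 6*k^3 + 22*k^2 + 10*k - 6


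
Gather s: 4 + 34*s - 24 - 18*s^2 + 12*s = -18*s^2 + 46*s - 20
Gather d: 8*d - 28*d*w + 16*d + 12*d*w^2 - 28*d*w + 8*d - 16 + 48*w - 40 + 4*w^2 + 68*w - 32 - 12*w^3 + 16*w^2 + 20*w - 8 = d*(12*w^2 - 56*w + 32) - 12*w^3 + 20*w^2 + 136*w - 96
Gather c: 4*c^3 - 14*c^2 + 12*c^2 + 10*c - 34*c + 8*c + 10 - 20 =4*c^3 - 2*c^2 - 16*c - 10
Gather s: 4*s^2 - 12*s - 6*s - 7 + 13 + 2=4*s^2 - 18*s + 8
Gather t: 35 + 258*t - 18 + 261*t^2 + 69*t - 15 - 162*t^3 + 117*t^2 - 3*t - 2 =-162*t^3 + 378*t^2 + 324*t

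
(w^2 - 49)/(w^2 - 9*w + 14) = (w + 7)/(w - 2)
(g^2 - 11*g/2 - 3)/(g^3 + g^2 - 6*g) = (g^2 - 11*g/2 - 3)/(g*(g^2 + g - 6))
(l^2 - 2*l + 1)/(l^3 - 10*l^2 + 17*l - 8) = 1/(l - 8)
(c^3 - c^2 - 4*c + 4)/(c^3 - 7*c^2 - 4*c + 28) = (c - 1)/(c - 7)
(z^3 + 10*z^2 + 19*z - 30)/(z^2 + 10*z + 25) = (z^2 + 5*z - 6)/(z + 5)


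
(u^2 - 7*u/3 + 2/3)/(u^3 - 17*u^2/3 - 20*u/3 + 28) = (3*u - 1)/(3*u^2 - 11*u - 42)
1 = 1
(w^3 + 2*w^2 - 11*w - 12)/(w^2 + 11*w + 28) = (w^2 - 2*w - 3)/(w + 7)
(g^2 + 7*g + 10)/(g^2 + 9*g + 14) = (g + 5)/(g + 7)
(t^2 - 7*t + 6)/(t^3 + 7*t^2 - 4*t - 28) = (t^2 - 7*t + 6)/(t^3 + 7*t^2 - 4*t - 28)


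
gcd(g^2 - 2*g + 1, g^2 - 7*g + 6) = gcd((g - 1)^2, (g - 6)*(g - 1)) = g - 1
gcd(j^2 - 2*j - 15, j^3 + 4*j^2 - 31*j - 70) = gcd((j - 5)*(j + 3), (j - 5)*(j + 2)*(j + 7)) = j - 5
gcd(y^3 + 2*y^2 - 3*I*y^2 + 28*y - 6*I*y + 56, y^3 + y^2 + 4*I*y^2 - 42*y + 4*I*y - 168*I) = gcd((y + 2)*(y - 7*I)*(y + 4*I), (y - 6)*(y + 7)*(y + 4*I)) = y + 4*I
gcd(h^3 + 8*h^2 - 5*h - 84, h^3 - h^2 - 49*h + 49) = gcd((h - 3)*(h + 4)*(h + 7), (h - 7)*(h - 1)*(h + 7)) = h + 7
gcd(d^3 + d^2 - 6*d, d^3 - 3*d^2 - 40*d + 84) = d - 2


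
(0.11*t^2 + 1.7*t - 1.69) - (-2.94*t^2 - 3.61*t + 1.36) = 3.05*t^2 + 5.31*t - 3.05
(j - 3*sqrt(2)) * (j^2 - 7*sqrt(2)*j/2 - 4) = j^3 - 13*sqrt(2)*j^2/2 + 17*j + 12*sqrt(2)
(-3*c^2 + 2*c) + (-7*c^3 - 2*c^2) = -7*c^3 - 5*c^2 + 2*c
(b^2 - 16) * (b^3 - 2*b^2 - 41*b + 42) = b^5 - 2*b^4 - 57*b^3 + 74*b^2 + 656*b - 672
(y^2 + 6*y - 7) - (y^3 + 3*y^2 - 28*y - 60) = -y^3 - 2*y^2 + 34*y + 53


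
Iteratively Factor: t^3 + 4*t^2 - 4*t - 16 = (t + 2)*(t^2 + 2*t - 8) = (t - 2)*(t + 2)*(t + 4)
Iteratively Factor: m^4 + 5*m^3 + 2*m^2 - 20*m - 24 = (m + 3)*(m^3 + 2*m^2 - 4*m - 8) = (m + 2)*(m + 3)*(m^2 - 4) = (m + 2)^2*(m + 3)*(m - 2)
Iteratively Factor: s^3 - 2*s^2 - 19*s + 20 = (s - 5)*(s^2 + 3*s - 4) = (s - 5)*(s + 4)*(s - 1)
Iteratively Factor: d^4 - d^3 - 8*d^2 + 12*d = (d - 2)*(d^3 + d^2 - 6*d) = (d - 2)*(d + 3)*(d^2 - 2*d) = (d - 2)^2*(d + 3)*(d)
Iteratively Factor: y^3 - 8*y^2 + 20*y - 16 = (y - 2)*(y^2 - 6*y + 8) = (y - 4)*(y - 2)*(y - 2)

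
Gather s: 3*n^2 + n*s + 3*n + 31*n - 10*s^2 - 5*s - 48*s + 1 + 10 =3*n^2 + 34*n - 10*s^2 + s*(n - 53) + 11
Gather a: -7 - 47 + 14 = -40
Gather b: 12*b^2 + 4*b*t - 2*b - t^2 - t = 12*b^2 + b*(4*t - 2) - t^2 - t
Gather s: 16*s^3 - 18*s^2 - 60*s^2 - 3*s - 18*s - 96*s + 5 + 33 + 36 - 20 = 16*s^3 - 78*s^2 - 117*s + 54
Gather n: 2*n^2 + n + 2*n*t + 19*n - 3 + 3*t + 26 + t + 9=2*n^2 + n*(2*t + 20) + 4*t + 32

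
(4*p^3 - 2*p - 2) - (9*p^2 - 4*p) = 4*p^3 - 9*p^2 + 2*p - 2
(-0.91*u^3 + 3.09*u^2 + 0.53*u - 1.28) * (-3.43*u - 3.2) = 3.1213*u^4 - 7.6867*u^3 - 11.7059*u^2 + 2.6944*u + 4.096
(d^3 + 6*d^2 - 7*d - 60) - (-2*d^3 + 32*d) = 3*d^3 + 6*d^2 - 39*d - 60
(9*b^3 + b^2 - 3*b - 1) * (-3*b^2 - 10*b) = -27*b^5 - 93*b^4 - b^3 + 33*b^2 + 10*b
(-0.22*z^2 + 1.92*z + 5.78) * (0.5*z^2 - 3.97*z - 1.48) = -0.11*z^4 + 1.8334*z^3 - 4.4068*z^2 - 25.7882*z - 8.5544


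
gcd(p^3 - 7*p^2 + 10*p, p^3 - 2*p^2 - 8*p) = p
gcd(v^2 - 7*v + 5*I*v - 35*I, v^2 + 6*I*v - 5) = v + 5*I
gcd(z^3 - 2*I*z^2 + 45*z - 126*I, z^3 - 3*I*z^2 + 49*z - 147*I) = z^2 + 4*I*z + 21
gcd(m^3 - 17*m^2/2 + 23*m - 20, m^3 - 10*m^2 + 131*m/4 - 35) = m^2 - 13*m/2 + 10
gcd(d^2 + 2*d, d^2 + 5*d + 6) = d + 2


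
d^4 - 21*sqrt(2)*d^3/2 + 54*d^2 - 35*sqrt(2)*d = d*(d - 7*sqrt(2))*(d - 5*sqrt(2)/2)*(d - sqrt(2))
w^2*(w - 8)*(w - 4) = w^4 - 12*w^3 + 32*w^2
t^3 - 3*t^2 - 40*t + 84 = (t - 7)*(t - 2)*(t + 6)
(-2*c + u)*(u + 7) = -2*c*u - 14*c + u^2 + 7*u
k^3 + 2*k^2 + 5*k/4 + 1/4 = (k + 1/2)^2*(k + 1)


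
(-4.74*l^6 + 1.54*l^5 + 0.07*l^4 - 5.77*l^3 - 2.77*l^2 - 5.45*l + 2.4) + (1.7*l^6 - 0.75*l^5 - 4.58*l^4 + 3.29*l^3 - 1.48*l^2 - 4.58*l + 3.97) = -3.04*l^6 + 0.79*l^5 - 4.51*l^4 - 2.48*l^3 - 4.25*l^2 - 10.03*l + 6.37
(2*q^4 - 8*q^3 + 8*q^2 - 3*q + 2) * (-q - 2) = -2*q^5 + 4*q^4 + 8*q^3 - 13*q^2 + 4*q - 4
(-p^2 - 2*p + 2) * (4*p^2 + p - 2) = -4*p^4 - 9*p^3 + 8*p^2 + 6*p - 4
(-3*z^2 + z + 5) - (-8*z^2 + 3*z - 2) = 5*z^2 - 2*z + 7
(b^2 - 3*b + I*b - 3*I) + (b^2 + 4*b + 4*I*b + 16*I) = 2*b^2 + b + 5*I*b + 13*I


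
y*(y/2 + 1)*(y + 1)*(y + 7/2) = y^4/2 + 13*y^3/4 + 25*y^2/4 + 7*y/2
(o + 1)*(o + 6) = o^2 + 7*o + 6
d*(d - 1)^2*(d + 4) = d^4 + 2*d^3 - 7*d^2 + 4*d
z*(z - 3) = z^2 - 3*z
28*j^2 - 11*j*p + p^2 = (-7*j + p)*(-4*j + p)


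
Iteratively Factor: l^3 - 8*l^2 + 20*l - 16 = (l - 2)*(l^2 - 6*l + 8) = (l - 4)*(l - 2)*(l - 2)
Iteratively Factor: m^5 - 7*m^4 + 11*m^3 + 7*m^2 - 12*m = (m - 3)*(m^4 - 4*m^3 - m^2 + 4*m) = m*(m - 3)*(m^3 - 4*m^2 - m + 4) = m*(m - 3)*(m - 1)*(m^2 - 3*m - 4) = m*(m - 3)*(m - 1)*(m + 1)*(m - 4)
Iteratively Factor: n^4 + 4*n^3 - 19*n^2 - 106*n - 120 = (n + 2)*(n^3 + 2*n^2 - 23*n - 60) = (n + 2)*(n + 3)*(n^2 - n - 20) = (n + 2)*(n + 3)*(n + 4)*(n - 5)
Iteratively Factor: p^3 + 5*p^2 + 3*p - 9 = (p + 3)*(p^2 + 2*p - 3) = (p + 3)^2*(p - 1)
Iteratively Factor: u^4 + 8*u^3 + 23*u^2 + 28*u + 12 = (u + 2)*(u^3 + 6*u^2 + 11*u + 6) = (u + 1)*(u + 2)*(u^2 + 5*u + 6) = (u + 1)*(u + 2)^2*(u + 3)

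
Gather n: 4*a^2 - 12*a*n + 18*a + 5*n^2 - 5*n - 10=4*a^2 + 18*a + 5*n^2 + n*(-12*a - 5) - 10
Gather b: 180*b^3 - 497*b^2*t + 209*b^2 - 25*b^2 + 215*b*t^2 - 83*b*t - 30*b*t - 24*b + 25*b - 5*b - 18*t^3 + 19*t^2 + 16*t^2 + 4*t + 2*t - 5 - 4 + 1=180*b^3 + b^2*(184 - 497*t) + b*(215*t^2 - 113*t - 4) - 18*t^3 + 35*t^2 + 6*t - 8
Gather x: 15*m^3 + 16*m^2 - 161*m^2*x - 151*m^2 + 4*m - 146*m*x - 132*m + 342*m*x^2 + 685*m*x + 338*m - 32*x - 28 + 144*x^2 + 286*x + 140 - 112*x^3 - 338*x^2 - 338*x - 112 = 15*m^3 - 135*m^2 + 210*m - 112*x^3 + x^2*(342*m - 194) + x*(-161*m^2 + 539*m - 84)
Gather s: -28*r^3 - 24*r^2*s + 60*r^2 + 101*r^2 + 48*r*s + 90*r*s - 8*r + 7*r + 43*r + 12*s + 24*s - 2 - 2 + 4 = -28*r^3 + 161*r^2 + 42*r + s*(-24*r^2 + 138*r + 36)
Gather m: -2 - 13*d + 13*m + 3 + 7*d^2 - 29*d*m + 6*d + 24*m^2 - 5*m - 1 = 7*d^2 - 7*d + 24*m^2 + m*(8 - 29*d)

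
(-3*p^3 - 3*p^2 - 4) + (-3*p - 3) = -3*p^3 - 3*p^2 - 3*p - 7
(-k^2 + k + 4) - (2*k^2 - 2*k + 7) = -3*k^2 + 3*k - 3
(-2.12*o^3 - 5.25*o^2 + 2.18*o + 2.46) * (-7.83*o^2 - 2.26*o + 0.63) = 16.5996*o^5 + 45.8987*o^4 - 6.54*o^3 - 27.4961*o^2 - 4.1862*o + 1.5498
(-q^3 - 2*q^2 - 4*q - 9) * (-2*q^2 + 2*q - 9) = 2*q^5 + 2*q^4 + 13*q^3 + 28*q^2 + 18*q + 81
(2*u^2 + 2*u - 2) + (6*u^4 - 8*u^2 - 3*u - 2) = 6*u^4 - 6*u^2 - u - 4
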